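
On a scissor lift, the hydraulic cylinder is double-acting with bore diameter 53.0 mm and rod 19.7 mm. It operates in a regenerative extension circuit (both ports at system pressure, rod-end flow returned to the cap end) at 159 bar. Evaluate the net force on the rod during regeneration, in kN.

With equal pressure on both faces, forces on the annular region cancel; the net push is pressure × rod cross-section.
Rod cross-section A_rod = π/4 × (19.7 mm)² = 304.8 mm^2
F = P × A_rod

F ≈ 4.85 kN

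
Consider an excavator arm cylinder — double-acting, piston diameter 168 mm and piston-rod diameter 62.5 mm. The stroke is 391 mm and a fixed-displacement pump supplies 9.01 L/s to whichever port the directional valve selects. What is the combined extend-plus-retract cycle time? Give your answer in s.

t ≈ 1.79 s

Cap-side area A_cap = π/4 × (168 mm)² = 22170 mm^2
Rod-side annular area A_ann = π/4 × (168² − 62.5²) = 19100 mm^2
t_ext = A_cap·L/Q = 0.9620 s
t_ret = A_ann·L/Q = 0.8288 s
t_cycle = t_ext + t_ret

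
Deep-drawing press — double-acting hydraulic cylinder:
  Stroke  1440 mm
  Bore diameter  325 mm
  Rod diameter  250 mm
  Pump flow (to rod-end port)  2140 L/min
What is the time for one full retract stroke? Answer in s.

t ≈ 1.37 s

Rod-side annular area A_ann = π/4 × (325² − 250²) = 33870 mm^2
Swept volume V = A × L; t = V / Q = A·L / Q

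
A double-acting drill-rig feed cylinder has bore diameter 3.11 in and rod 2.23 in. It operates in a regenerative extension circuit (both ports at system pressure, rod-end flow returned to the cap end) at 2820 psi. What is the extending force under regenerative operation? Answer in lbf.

F ≈ 11000 lbf

With equal pressure on both faces, forces on the annular region cancel; the net push is pressure × rod cross-section.
Rod cross-section A_rod = π/4 × (2.23 in)² = 3.906 in^2
F = P × A_rod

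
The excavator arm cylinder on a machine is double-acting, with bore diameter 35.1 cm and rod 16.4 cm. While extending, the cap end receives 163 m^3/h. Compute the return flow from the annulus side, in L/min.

Q_out ≈ 2120 L/min

Cap-side area A_cap = π/4 × (35.1 cm)² = 967.6 cm^2
Rod-side annular area A_ann = π/4 × (35.1² − 16.4²) = 756.4 cm^2
Piston speed v = Q_in/A_cap; rod-end outflow Q_out = v × A_ann = Q_in × A_ann/A_cap.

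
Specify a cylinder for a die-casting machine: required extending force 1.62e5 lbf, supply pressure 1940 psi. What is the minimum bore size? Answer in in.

D ≈ 10.3 in

Extension force acts on the full piston face: F = P × (π/4)D².
D = √(4F / (πP)) = √(4 × 1.62e5 lbf / (π × 1940 psi))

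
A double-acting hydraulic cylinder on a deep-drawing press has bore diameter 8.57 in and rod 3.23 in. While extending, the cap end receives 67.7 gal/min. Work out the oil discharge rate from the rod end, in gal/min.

Cap-side area A_cap = π/4 × (8.57 in)² = 57.68 in^2
Rod-side annular area A_ann = π/4 × (8.57² − 3.23²) = 49.49 in^2
Piston speed v = Q_in/A_cap; rod-end outflow Q_out = v × A_ann = Q_in × A_ann/A_cap.

Q_out ≈ 58.1 gal/min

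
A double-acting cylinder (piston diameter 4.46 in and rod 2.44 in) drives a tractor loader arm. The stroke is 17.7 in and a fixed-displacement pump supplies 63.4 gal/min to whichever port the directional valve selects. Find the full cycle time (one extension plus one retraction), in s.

Cap-side area A_cap = π/4 × (4.46 in)² = 15.62 in^2
Rod-side annular area A_ann = π/4 × (4.46² − 2.44²) = 10.95 in^2
t_ext = A_cap·L/Q = 1.133 s
t_ret = A_ann·L/Q = 0.7938 s
t_cycle = t_ext + t_ret

t ≈ 1.93 s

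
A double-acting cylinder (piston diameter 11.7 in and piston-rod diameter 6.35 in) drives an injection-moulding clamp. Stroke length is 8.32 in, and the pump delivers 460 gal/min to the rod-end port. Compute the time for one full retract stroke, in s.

Rod-side annular area A_ann = π/4 × (11.7² − 6.35²) = 75.84 in^2
Swept volume V = A × L; t = V / Q = A·L / Q

t ≈ 0.356 s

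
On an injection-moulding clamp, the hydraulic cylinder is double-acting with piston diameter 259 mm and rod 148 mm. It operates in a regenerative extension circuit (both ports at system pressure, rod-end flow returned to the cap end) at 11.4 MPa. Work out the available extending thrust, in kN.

F ≈ 196 kN

With equal pressure on both faces, forces on the annular region cancel; the net push is pressure × rod cross-section.
Rod cross-section A_rod = π/4 × (148 mm)² = 17200 mm^2
F = P × A_rod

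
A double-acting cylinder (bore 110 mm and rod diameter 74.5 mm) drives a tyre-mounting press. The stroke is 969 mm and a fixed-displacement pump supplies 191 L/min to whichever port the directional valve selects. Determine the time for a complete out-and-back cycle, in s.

Cap-side area A_cap = π/4 × (110 mm)² = 9503 mm^2
Rod-side annular area A_ann = π/4 × (110² − 74.5²) = 5144 mm^2
t_ext = A_cap·L/Q = 2.893 s
t_ret = A_ann·L/Q = 1.566 s
t_cycle = t_ext + t_ret

t ≈ 4.46 s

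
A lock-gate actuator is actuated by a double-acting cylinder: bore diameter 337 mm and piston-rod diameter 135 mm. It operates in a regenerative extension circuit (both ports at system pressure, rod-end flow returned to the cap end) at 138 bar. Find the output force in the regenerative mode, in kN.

With equal pressure on both faces, forces on the annular region cancel; the net push is pressure × rod cross-section.
Rod cross-section A_rod = π/4 × (135 mm)² = 14310 mm^2
F = P × A_rod

F ≈ 198 kN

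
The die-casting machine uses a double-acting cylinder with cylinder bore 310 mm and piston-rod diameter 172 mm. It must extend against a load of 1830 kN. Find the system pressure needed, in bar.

P ≈ 242 bar

Cap-side area A_cap = π/4 × (310 mm)² = 75480 mm^2
P = F / A = 1830 kN / A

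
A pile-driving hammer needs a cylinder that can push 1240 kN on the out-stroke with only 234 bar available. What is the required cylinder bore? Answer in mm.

D ≈ 260 mm

Extension force acts on the full piston face: F = P × (π/4)D².
D = √(4F / (πP)) = √(4 × 1240 kN / (π × 234 bar))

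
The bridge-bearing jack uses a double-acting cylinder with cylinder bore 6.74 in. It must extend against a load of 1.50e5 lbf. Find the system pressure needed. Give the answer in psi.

Cap-side area A_cap = π/4 × (6.74 in)² = 35.68 in^2
P = F / A = 1.50e5 lbf / A

P ≈ 4200 psi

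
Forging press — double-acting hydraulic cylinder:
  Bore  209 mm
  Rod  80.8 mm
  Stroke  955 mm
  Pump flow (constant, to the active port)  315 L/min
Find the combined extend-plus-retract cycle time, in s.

t ≈ 11.5 s

Cap-side area A_cap = π/4 × (209 mm)² = 34310 mm^2
Rod-side annular area A_ann = π/4 × (209² − 80.8²) = 29180 mm^2
t_ext = A_cap·L/Q = 6.241 s
t_ret = A_ann·L/Q = 5.308 s
t_cycle = t_ext + t_ret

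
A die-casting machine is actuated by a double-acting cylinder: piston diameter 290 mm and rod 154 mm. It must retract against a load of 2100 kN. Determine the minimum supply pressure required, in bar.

Rod-side annular area A_ann = π/4 × (290² − 154²) = 47430 mm^2
Retraction: pressure acts on the annular area.
P = F / A = 2100 kN / A

P ≈ 443 bar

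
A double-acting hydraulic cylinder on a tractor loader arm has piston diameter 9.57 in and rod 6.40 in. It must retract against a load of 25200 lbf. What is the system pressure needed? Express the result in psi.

P ≈ 634 psi

Rod-side annular area A_ann = π/4 × (9.57² − 6.40²) = 39.76 in^2
Retraction: pressure acts on the annular area.
P = F / A = 25200 lbf / A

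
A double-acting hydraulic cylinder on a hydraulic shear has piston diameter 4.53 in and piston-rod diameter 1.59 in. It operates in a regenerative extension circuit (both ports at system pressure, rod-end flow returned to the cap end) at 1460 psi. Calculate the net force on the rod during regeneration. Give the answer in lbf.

With equal pressure on both faces, forces on the annular region cancel; the net push is pressure × rod cross-section.
Rod cross-section A_rod = π/4 × (1.59 in)² = 1.986 in^2
F = P × A_rod

F ≈ 2900 lbf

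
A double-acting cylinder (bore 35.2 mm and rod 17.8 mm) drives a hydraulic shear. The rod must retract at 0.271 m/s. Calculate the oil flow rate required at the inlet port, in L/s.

Q ≈ 0.196 L/s

Rod-side annular area A_ann = π/4 × (35.2² − 17.8²) = 724.3 mm^2
Q = A × v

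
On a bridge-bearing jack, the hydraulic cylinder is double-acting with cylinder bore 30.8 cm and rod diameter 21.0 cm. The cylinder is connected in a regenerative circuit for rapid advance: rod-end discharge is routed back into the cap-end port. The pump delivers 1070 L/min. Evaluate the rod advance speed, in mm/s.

v ≈ 515 mm/s

In regeneration the rod-end outflow joins the pump flow into the cap end, so the net volume the pump must supply per unit advance equals the rod cross-section area.
Rod cross-section A_rod = π/4 × (21.0 cm)² = 346.4 cm^2
v = Q_pump / A_rod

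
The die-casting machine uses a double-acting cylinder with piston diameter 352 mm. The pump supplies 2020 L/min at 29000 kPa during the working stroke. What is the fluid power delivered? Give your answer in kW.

W ≈ 976 kW

Hydraulic power = P × Q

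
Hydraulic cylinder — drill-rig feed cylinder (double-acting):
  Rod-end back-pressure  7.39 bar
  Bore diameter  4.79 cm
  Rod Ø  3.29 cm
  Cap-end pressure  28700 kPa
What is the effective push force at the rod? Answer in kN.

Cap-side area A_cap = π/4 × (4.79 cm)² = 18.02 cm^2
Rod-side annular area A_ann = π/4 × (4.79² − 3.29²) = 9.519 cm^2
Net thrust = P_cap·A_cap − P_rod·A_ann = 51.72 kN − 0.7035 kN

F ≈ 51.0 kN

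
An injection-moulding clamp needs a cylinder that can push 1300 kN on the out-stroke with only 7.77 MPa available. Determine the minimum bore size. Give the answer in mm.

Extension force acts on the full piston face: F = P × (π/4)D².
D = √(4F / (πP)) = √(4 × 1300 kN / (π × 7.77 MPa))

D ≈ 462 mm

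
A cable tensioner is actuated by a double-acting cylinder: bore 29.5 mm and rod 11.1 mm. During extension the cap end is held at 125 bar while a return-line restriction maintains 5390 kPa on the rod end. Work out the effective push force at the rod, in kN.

Cap-side area A_cap = π/4 × (29.5 mm)² = 683.5 mm^2
Rod-side annular area A_ann = π/4 × (29.5² − 11.1²) = 586.7 mm^2
Net thrust = P_cap·A_cap − P_rod·A_ann = 8.544 kN − 3.162 kN

F ≈ 5.38 kN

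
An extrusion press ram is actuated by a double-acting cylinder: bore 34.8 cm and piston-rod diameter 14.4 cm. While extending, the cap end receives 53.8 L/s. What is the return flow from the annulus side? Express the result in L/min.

Cap-side area A_cap = π/4 × (34.8 cm)² = 951.1 cm^2
Rod-side annular area A_ann = π/4 × (34.8² − 14.4²) = 788.3 cm^2
Piston speed v = Q_in/A_cap; rod-end outflow Q_out = v × A_ann = Q_in × A_ann/A_cap.

Q_out ≈ 2680 L/min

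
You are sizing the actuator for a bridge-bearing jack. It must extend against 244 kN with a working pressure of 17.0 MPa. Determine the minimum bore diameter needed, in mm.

D ≈ 135 mm

Extension force acts on the full piston face: F = P × (π/4)D².
D = √(4F / (πP)) = √(4 × 244 kN / (π × 17.0 MPa))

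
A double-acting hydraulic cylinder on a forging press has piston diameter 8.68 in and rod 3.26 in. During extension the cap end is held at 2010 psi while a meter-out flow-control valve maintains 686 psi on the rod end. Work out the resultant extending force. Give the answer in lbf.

F ≈ 84100 lbf

Cap-side area A_cap = π/4 × (8.68 in)² = 59.17 in^2
Rod-side annular area A_ann = π/4 × (8.68² − 3.26²) = 50.83 in^2
Net thrust = P_cap·A_cap − P_rod·A_ann = 1.189e5 lbf − 34870 lbf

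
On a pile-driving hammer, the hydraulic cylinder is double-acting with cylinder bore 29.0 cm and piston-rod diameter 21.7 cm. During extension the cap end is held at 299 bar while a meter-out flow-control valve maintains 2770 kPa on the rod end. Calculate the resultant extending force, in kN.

Cap-side area A_cap = π/4 × (29.0 cm)² = 660.5 cm^2
Rod-side annular area A_ann = π/4 × (29.0² − 21.7²) = 290.7 cm^2
Net thrust = P_cap·A_cap − P_rod·A_ann = 1975 kN − 80.52 kN

F ≈ 1890 kN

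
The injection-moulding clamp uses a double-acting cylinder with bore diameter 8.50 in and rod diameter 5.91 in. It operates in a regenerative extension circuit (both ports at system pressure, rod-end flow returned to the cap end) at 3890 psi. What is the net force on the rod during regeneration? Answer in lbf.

F ≈ 1.07e5 lbf

With equal pressure on both faces, forces on the annular region cancel; the net push is pressure × rod cross-section.
Rod cross-section A_rod = π/4 × (5.91 in)² = 27.43 in^2
F = P × A_rod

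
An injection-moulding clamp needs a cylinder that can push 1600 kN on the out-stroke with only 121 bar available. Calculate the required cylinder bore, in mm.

D ≈ 410 mm

Extension force acts on the full piston face: F = P × (π/4)D².
D = √(4F / (πP)) = √(4 × 1600 kN / (π × 121 bar))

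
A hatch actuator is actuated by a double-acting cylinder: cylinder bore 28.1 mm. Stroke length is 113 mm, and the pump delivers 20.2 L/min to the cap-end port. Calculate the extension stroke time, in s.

t ≈ 0.208 s

Cap-side area A_cap = π/4 × (28.1 mm)² = 620.2 mm^2
Swept volume V = A × L; t = V / Q = A·L / Q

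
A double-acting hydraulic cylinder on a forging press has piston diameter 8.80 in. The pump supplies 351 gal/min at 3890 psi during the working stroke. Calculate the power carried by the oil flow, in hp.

Hydraulic power = P × Q

W ≈ 796 hp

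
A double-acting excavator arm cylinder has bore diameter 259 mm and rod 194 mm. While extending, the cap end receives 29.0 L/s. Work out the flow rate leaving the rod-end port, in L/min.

Q_out ≈ 764 L/min

Cap-side area A_cap = π/4 × (259 mm)² = 52690 mm^2
Rod-side annular area A_ann = π/4 × (259² − 194²) = 23130 mm^2
Piston speed v = Q_in/A_cap; rod-end outflow Q_out = v × A_ann = Q_in × A_ann/A_cap.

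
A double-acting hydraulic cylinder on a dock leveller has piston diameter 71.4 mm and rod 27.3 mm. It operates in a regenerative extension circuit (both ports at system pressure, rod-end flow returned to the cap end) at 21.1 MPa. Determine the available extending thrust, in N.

With equal pressure on both faces, forces on the annular region cancel; the net push is pressure × rod cross-section.
Rod cross-section A_rod = π/4 × (27.3 mm)² = 585.3 mm^2
F = P × A_rod

F ≈ 12400 N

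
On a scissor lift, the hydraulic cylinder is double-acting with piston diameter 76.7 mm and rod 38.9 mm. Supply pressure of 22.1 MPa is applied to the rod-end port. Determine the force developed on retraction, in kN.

F ≈ 75.8 kN

Rod-side annular area A_ann = π/4 × (76.7² − 38.9²) = 3432 mm^2
On retraction the pressure acts on the annular area (bore minus rod).
F = P × A_ann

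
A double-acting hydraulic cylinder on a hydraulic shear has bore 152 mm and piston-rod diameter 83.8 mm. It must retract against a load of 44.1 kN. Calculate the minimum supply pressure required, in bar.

P ≈ 34.9 bar

Rod-side annular area A_ann = π/4 × (152² − 83.8²) = 12630 mm^2
Retraction: pressure acts on the annular area.
P = F / A = 44.1 kN / A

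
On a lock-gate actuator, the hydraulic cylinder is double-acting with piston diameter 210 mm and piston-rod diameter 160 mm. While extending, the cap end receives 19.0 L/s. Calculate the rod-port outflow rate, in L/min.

Cap-side area A_cap = π/4 × (210 mm)² = 34640 mm^2
Rod-side annular area A_ann = π/4 × (210² − 160²) = 14530 mm^2
Piston speed v = Q_in/A_cap; rod-end outflow Q_out = v × A_ann = Q_in × A_ann/A_cap.

Q_out ≈ 478 L/min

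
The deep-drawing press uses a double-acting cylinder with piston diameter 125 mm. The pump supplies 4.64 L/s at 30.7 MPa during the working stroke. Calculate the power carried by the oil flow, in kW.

W ≈ 142 kW

Hydraulic power = P × Q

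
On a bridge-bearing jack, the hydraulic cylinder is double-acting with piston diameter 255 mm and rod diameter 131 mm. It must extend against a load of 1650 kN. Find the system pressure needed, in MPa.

P ≈ 32.3 MPa

Cap-side area A_cap = π/4 × (255 mm)² = 51070 mm^2
P = F / A = 1650 kN / A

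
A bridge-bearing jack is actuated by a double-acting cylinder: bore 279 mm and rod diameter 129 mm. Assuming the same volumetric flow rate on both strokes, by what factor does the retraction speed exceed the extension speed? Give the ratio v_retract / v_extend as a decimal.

Cap-side area A_cap = π/4 × (279 mm)² = 61140 mm^2
Rod-side annular area A_ann = π/4 × (279² − 129²) = 48070 mm^2
For equal Q, v ∝ 1/A, so v_ret/v_ext = A_cap/A_ann.

v_ret/v_ext ≈ 1.27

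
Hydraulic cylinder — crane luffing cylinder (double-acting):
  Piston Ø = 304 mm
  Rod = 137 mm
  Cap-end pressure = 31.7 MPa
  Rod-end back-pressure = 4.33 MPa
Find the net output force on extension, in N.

Cap-side area A_cap = π/4 × (304 mm)² = 72580 mm^2
Rod-side annular area A_ann = π/4 × (304² − 137²) = 57840 mm^2
Net thrust = P_cap·A_cap − P_rod·A_ann = 2.301e6 N − 2.505e5 N

F ≈ 2.05e6 N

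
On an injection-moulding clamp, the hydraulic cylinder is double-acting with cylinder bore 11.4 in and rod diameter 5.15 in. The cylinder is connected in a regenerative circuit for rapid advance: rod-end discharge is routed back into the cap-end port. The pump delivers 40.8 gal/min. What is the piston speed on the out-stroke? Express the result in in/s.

In regeneration the rod-end outflow joins the pump flow into the cap end, so the net volume the pump must supply per unit advance equals the rod cross-section area.
Rod cross-section A_rod = π/4 × (5.15 in)² = 20.83 in^2
v = Q_pump / A_rod

v ≈ 7.54 in/s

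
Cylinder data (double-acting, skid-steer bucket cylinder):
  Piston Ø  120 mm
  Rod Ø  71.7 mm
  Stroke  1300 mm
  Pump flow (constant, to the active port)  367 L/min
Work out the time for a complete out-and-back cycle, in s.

t ≈ 3.95 s

Cap-side area A_cap = π/4 × (120 mm)² = 11310 mm^2
Rod-side annular area A_ann = π/4 × (120² − 71.7²) = 7272 mm^2
t_ext = A_cap·L/Q = 2.404 s
t_ret = A_ann·L/Q = 1.546 s
t_cycle = t_ext + t_ret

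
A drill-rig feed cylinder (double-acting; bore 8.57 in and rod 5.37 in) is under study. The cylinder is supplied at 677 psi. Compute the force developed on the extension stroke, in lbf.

F ≈ 39100 lbf

Cap-side area A_cap = π/4 × (8.57 in)² = 57.68 in^2
F = P × A_cap = 677 psi × A_cap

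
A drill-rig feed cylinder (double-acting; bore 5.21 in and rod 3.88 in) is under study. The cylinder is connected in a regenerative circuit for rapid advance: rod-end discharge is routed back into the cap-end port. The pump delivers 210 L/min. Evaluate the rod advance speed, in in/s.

v ≈ 18.1 in/s

In regeneration the rod-end outflow joins the pump flow into the cap end, so the net volume the pump must supply per unit advance equals the rod cross-section area.
Rod cross-section A_rod = π/4 × (3.88 in)² = 11.82 in^2
v = Q_pump / A_rod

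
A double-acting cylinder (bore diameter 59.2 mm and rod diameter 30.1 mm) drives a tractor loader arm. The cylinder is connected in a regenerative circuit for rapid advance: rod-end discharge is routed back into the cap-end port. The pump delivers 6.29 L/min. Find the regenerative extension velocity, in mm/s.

In regeneration the rod-end outflow joins the pump flow into the cap end, so the net volume the pump must supply per unit advance equals the rod cross-section area.
Rod cross-section A_rod = π/4 × (30.1 mm)² = 711.6 mm^2
v = Q_pump / A_rod

v ≈ 147 mm/s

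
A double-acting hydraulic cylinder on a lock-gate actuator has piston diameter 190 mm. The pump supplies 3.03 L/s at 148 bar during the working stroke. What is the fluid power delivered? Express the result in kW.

Hydraulic power = P × Q

W ≈ 44.8 kW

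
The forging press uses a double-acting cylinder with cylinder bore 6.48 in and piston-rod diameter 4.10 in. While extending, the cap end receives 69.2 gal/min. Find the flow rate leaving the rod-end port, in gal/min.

Q_out ≈ 41.5 gal/min

Cap-side area A_cap = π/4 × (6.48 in)² = 32.98 in^2
Rod-side annular area A_ann = π/4 × (6.48² − 4.10²) = 19.78 in^2
Piston speed v = Q_in/A_cap; rod-end outflow Q_out = v × A_ann = Q_in × A_ann/A_cap.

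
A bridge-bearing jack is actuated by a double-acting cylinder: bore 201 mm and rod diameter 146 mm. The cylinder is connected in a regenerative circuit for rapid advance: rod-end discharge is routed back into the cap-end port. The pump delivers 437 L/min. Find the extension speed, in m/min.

In regeneration the rod-end outflow joins the pump flow into the cap end, so the net volume the pump must supply per unit advance equals the rod cross-section area.
Rod cross-section A_rod = π/4 × (146 mm)² = 16740 mm^2
v = Q_pump / A_rod

v ≈ 26.1 m/min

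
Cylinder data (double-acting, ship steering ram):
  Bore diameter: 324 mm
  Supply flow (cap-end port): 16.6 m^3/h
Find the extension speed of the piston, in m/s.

Cap-side area A_cap = π/4 × (324 mm)² = 82450 mm^2
v = Q / A

v ≈ 0.0559 m/s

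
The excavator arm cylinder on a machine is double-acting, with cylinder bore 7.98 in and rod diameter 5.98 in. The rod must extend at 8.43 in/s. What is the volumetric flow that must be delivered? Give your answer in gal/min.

Cap-side area A_cap = π/4 × (7.98 in)² = 50.01 in^2
Q = A × v

Q ≈ 110 gal/min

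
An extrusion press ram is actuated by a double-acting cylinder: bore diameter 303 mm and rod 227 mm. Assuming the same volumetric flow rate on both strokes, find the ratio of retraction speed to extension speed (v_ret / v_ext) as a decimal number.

v_ret/v_ext ≈ 2.28

Cap-side area A_cap = π/4 × (303 mm)² = 72110 mm^2
Rod-side annular area A_ann = π/4 × (303² − 227²) = 31640 mm^2
For equal Q, v ∝ 1/A, so v_ret/v_ext = A_cap/A_ann.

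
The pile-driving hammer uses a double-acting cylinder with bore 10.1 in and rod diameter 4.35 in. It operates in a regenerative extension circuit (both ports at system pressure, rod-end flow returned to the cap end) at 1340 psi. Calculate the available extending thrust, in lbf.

F ≈ 19900 lbf

With equal pressure on both faces, forces on the annular region cancel; the net push is pressure × rod cross-section.
Rod cross-section A_rod = π/4 × (4.35 in)² = 14.86 in^2
F = P × A_rod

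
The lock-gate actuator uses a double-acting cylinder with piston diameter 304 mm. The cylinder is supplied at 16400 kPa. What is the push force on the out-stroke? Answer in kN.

Cap-side area A_cap = π/4 × (304 mm)² = 72580 mm^2
F = P × A_cap = 16400 kPa × A_cap

F ≈ 1190 kN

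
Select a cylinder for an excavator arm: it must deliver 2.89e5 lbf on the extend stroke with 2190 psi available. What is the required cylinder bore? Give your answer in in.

Extension force acts on the full piston face: F = P × (π/4)D².
D = √(4F / (πP)) = √(4 × 2.89e5 lbf / (π × 2190 psi))

D ≈ 13.0 in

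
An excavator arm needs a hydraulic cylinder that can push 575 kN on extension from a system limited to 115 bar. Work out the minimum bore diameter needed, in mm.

Extension force acts on the full piston face: F = P × (π/4)D².
D = √(4F / (πP)) = √(4 × 575 kN / (π × 115 bar))

D ≈ 252 mm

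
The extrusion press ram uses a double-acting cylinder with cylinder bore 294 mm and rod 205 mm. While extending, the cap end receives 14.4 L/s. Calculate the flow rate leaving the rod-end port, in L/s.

Cap-side area A_cap = π/4 × (294 mm)² = 67890 mm^2
Rod-side annular area A_ann = π/4 × (294² − 205²) = 34880 mm^2
Piston speed v = Q_in/A_cap; rod-end outflow Q_out = v × A_ann = Q_in × A_ann/A_cap.

Q_out ≈ 7.40 L/s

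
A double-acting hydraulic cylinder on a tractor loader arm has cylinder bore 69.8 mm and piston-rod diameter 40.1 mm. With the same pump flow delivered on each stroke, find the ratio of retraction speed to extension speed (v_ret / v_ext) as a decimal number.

v_ret/v_ext ≈ 1.49

Cap-side area A_cap = π/4 × (69.8 mm)² = 3826 mm^2
Rod-side annular area A_ann = π/4 × (69.8² − 40.1²) = 2564 mm^2
For equal Q, v ∝ 1/A, so v_ret/v_ext = A_cap/A_ann.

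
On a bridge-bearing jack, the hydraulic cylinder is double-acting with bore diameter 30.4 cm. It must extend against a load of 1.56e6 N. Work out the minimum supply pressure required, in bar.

Cap-side area A_cap = π/4 × (30.4 cm)² = 725.8 cm^2
P = F / A = 1.56e6 N / A

P ≈ 215 bar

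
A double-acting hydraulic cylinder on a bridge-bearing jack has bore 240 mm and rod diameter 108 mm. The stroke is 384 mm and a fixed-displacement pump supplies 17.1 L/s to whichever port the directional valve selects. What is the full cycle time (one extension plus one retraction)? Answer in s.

t ≈ 1.83 s

Cap-side area A_cap = π/4 × (240 mm)² = 45240 mm^2
Rod-side annular area A_ann = π/4 × (240² − 108²) = 36080 mm^2
t_ext = A_cap·L/Q = 1.016 s
t_ret = A_ann·L/Q = 0.8102 s
t_cycle = t_ext + t_ret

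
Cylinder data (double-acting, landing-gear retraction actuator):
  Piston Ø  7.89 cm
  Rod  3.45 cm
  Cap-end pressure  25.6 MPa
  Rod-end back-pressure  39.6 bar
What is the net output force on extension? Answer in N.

F ≈ 1.10e5 N

Cap-side area A_cap = π/4 × (7.89 cm)² = 48.89 cm^2
Rod-side annular area A_ann = π/4 × (7.89² − 3.45²) = 39.54 cm^2
Net thrust = P_cap·A_cap − P_rod·A_ann = 1.252e5 N − 15660 N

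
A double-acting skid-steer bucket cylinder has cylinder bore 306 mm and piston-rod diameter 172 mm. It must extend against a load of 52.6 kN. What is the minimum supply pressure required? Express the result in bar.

P ≈ 7.15 bar

Cap-side area A_cap = π/4 × (306 mm)² = 73540 mm^2
P = F / A = 52.6 kN / A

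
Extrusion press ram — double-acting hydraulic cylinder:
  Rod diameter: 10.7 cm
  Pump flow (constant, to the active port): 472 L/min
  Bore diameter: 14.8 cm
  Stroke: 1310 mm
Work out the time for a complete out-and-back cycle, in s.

t ≈ 4.23 s

Cap-side area A_cap = π/4 × (14.8 cm)² = 172.0 cm^2
Rod-side annular area A_ann = π/4 × (14.8² − 10.7²) = 82.11 cm^2
t_ext = A_cap·L/Q = 2.865 s
t_ret = A_ann·L/Q = 1.367 s
t_cycle = t_ext + t_ret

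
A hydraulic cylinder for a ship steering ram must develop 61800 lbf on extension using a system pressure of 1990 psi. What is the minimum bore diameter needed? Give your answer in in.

Extension force acts on the full piston face: F = P × (π/4)D².
D = √(4F / (πP)) = √(4 × 61800 lbf / (π × 1990 psi))

D ≈ 6.29 in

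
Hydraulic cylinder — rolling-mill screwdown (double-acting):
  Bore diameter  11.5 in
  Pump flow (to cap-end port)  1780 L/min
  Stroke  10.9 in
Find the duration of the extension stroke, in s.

Cap-side area A_cap = π/4 × (11.5 in)² = 103.9 in^2
Swept volume V = A × L; t = V / Q = A·L / Q

t ≈ 0.625 s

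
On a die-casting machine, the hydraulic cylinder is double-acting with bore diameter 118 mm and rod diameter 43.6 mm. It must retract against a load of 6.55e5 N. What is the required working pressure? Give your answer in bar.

P ≈ 694 bar

Rod-side annular area A_ann = π/4 × (118² − 43.6²) = 9443 mm^2
Retraction: pressure acts on the annular area.
P = F / A = 6.55e5 N / A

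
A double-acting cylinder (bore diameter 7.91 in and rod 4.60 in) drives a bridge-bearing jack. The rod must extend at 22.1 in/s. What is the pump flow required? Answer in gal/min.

Cap-side area A_cap = π/4 × (7.91 in)² = 49.14 in^2
Q = A × v

Q ≈ 282 gal/min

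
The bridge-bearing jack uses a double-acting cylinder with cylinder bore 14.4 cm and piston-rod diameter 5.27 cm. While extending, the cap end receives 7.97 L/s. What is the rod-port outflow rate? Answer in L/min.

Q_out ≈ 414 L/min

Cap-side area A_cap = π/4 × (14.4 cm)² = 162.9 cm^2
Rod-side annular area A_ann = π/4 × (14.4² − 5.27²) = 141.0 cm^2
Piston speed v = Q_in/A_cap; rod-end outflow Q_out = v × A_ann = Q_in × A_ann/A_cap.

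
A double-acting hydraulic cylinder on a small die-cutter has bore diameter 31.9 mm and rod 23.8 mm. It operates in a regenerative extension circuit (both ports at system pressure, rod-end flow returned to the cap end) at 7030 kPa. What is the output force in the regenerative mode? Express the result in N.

With equal pressure on both faces, forces on the annular region cancel; the net push is pressure × rod cross-section.
Rod cross-section A_rod = π/4 × (23.8 mm)² = 444.9 mm^2
F = P × A_rod

F ≈ 3130 N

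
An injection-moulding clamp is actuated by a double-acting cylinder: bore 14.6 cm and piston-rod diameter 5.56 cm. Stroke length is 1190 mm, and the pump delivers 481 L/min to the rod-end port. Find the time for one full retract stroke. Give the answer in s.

t ≈ 2.12 s

Rod-side annular area A_ann = π/4 × (14.6² − 5.56²) = 143.1 cm^2
Swept volume V = A × L; t = V / Q = A·L / Q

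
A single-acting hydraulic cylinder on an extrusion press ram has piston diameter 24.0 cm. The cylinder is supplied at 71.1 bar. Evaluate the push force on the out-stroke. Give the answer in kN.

Cap-side area A_cap = π/4 × (24.0 cm)² = 452.4 cm^2
F = P × A_cap = 71.1 bar × A_cap

F ≈ 322 kN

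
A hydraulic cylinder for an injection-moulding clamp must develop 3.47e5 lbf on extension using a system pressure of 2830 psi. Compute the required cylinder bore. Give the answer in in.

Extension force acts on the full piston face: F = P × (π/4)D².
D = √(4F / (πP)) = √(4 × 3.47e5 lbf / (π × 2830 psi))

D ≈ 12.5 in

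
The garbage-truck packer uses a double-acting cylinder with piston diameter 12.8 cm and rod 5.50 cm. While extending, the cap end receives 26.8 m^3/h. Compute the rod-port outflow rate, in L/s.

Q_out ≈ 6.07 L/s

Cap-side area A_cap = π/4 × (12.8 cm)² = 128.7 cm^2
Rod-side annular area A_ann = π/4 × (12.8² − 5.50²) = 104.9 cm^2
Piston speed v = Q_in/A_cap; rod-end outflow Q_out = v × A_ann = Q_in × A_ann/A_cap.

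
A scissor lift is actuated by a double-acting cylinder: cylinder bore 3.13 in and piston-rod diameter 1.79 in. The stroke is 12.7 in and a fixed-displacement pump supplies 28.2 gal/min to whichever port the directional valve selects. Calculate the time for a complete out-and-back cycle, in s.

Cap-side area A_cap = π/4 × (3.13 in)² = 7.694 in^2
Rod-side annular area A_ann = π/4 × (3.13² − 1.79²) = 5.178 in^2
t_ext = A_cap·L/Q = 0.9001 s
t_ret = A_ann·L/Q = 0.6057 s
t_cycle = t_ext + t_ret

t ≈ 1.51 s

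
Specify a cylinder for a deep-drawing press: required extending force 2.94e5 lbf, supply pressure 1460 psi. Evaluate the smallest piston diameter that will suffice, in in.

D ≈ 16.0 in

Extension force acts on the full piston face: F = P × (π/4)D².
D = √(4F / (πP)) = √(4 × 2.94e5 lbf / (π × 1460 psi))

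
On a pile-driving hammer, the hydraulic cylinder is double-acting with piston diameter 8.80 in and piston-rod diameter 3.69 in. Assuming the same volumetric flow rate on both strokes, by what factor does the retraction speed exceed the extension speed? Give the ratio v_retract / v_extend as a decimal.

Cap-side area A_cap = π/4 × (8.80 in)² = 60.82 in^2
Rod-side annular area A_ann = π/4 × (8.80² − 3.69²) = 50.13 in^2
For equal Q, v ∝ 1/A, so v_ret/v_ext = A_cap/A_ann.

v_ret/v_ext ≈ 1.21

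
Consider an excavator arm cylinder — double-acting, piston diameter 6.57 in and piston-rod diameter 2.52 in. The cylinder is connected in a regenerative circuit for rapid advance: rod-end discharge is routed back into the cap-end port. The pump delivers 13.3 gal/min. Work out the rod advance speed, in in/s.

In regeneration the rod-end outflow joins the pump flow into the cap end, so the net volume the pump must supply per unit advance equals the rod cross-section area.
Rod cross-section A_rod = π/4 × (2.52 in)² = 4.988 in^2
v = Q_pump / A_rod

v ≈ 10.3 in/s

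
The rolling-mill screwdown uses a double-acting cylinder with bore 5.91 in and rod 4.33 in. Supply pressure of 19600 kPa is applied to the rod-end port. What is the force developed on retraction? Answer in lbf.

F ≈ 36100 lbf

Rod-side annular area A_ann = π/4 × (5.91² − 4.33²) = 12.71 in^2
On retraction the pressure acts on the annular area (bore minus rod).
F = P × A_ann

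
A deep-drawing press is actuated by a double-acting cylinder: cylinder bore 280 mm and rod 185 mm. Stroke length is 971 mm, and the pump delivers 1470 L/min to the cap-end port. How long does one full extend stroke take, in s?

t ≈ 2.44 s

Cap-side area A_cap = π/4 × (280 mm)² = 61580 mm^2
Swept volume V = A × L; t = V / Q = A·L / Q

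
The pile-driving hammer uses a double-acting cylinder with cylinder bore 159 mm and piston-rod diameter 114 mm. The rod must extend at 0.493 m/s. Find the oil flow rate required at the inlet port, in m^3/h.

Q ≈ 35.2 m^3/h

Cap-side area A_cap = π/4 × (159 mm)² = 19860 mm^2
Q = A × v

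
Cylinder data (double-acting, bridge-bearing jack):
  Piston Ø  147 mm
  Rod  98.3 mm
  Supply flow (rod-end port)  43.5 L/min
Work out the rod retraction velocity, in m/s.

v ≈ 0.0773 m/s

Rod-side annular area A_ann = π/4 × (147² − 98.3²) = 9382 mm^2
Flow into the rod-end port fills the annular volume.
v = Q / A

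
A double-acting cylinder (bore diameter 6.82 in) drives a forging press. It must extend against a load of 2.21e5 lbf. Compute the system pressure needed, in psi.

P ≈ 6050 psi

Cap-side area A_cap = π/4 × (6.82 in)² = 36.53 in^2
P = F / A = 2.21e5 lbf / A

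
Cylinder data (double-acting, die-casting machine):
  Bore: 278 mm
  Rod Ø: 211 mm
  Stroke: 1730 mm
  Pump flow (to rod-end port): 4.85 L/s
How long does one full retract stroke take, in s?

Rod-side annular area A_ann = π/4 × (278² − 211²) = 25730 mm^2
Swept volume V = A × L; t = V / Q = A·L / Q

t ≈ 9.18 s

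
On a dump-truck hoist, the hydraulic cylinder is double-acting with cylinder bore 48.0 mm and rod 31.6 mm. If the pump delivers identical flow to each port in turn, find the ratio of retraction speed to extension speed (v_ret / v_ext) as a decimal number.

v_ret/v_ext ≈ 1.76

Cap-side area A_cap = π/4 × (48.0 mm)² = 1810 mm^2
Rod-side annular area A_ann = π/4 × (48.0² − 31.6²) = 1025 mm^2
For equal Q, v ∝ 1/A, so v_ret/v_ext = A_cap/A_ann.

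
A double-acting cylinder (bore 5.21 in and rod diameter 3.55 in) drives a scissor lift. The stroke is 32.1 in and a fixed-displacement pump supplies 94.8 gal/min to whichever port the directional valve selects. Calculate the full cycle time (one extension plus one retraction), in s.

t ≈ 2.88 s

Cap-side area A_cap = π/4 × (5.21 in)² = 21.32 in^2
Rod-side annular area A_ann = π/4 × (5.21² − 3.55²) = 11.42 in^2
t_ext = A_cap·L/Q = 1.875 s
t_ret = A_ann·L/Q = 1.004 s
t_cycle = t_ext + t_ret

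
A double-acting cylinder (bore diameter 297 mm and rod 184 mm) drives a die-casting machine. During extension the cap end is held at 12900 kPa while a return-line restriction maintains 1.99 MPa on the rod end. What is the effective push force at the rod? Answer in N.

F ≈ 8.09e5 N

Cap-side area A_cap = π/4 × (297 mm)² = 69280 mm^2
Rod-side annular area A_ann = π/4 × (297² − 184²) = 42690 mm^2
Net thrust = P_cap·A_cap − P_rod·A_ann = 8.937e5 N − 84950 N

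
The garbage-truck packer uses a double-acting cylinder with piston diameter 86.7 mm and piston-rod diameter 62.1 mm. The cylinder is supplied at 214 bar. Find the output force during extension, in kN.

F ≈ 126 kN

Cap-side area A_cap = π/4 × (86.7 mm)² = 5904 mm^2
F = P × A_cap = 214 bar × A_cap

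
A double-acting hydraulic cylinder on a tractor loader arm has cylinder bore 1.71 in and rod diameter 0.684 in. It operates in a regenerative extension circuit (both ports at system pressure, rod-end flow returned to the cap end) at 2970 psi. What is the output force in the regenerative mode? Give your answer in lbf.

F ≈ 1090 lbf

With equal pressure on both faces, forces on the annular region cancel; the net push is pressure × rod cross-section.
Rod cross-section A_rod = π/4 × (0.684 in)² = 0.3675 in^2
F = P × A_rod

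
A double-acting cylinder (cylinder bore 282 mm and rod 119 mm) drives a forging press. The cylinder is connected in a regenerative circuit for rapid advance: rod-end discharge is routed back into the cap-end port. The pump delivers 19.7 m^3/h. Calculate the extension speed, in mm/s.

In regeneration the rod-end outflow joins the pump flow into the cap end, so the net volume the pump must supply per unit advance equals the rod cross-section area.
Rod cross-section A_rod = π/4 × (119 mm)² = 11120 mm^2
v = Q_pump / A_rod

v ≈ 492 mm/s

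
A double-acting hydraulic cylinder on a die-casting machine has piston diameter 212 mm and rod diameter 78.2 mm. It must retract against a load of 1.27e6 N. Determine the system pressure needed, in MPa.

P ≈ 41.6 MPa

Rod-side annular area A_ann = π/4 × (212² − 78.2²) = 30500 mm^2
Retraction: pressure acts on the annular area.
P = F / A = 1.27e6 N / A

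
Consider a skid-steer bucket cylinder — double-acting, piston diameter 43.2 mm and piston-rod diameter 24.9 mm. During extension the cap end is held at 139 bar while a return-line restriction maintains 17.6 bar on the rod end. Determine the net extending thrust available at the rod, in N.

Cap-side area A_cap = π/4 × (43.2 mm)² = 1466 mm^2
Rod-side annular area A_ann = π/4 × (43.2² − 24.9²) = 978.8 mm^2
Net thrust = P_cap·A_cap − P_rod·A_ann = 20370 N − 1723 N

F ≈ 18700 N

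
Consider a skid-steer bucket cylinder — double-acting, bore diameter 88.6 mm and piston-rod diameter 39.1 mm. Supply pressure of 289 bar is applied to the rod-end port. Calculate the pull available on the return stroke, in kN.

F ≈ 143 kN

Rod-side annular area A_ann = π/4 × (88.6² − 39.1²) = 4965 mm^2
On retraction the pressure acts on the annular area (bore minus rod).
F = P × A_ann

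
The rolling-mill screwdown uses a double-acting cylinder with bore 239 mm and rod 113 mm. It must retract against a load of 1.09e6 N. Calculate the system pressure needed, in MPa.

P ≈ 31.3 MPa

Rod-side annular area A_ann = π/4 × (239² − 113²) = 34830 mm^2
Retraction: pressure acts on the annular area.
P = F / A = 1.09e6 N / A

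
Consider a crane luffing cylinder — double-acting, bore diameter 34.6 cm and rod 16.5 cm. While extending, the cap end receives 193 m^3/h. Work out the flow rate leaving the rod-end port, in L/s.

Cap-side area A_cap = π/4 × (34.6 cm)² = 940.2 cm^2
Rod-side annular area A_ann = π/4 × (34.6² − 16.5²) = 726.4 cm^2
Piston speed v = Q_in/A_cap; rod-end outflow Q_out = v × A_ann = Q_in × A_ann/A_cap.

Q_out ≈ 41.4 L/s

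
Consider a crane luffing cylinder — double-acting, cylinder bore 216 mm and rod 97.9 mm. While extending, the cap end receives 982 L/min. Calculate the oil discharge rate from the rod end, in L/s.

Q_out ≈ 13.0 L/s

Cap-side area A_cap = π/4 × (216 mm)² = 36640 mm^2
Rod-side annular area A_ann = π/4 × (216² − 97.9²) = 29120 mm^2
Piston speed v = Q_in/A_cap; rod-end outflow Q_out = v × A_ann = Q_in × A_ann/A_cap.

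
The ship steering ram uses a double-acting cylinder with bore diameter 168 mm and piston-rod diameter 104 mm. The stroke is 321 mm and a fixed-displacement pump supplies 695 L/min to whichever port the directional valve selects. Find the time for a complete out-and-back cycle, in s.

t ≈ 0.993 s

Cap-side area A_cap = π/4 × (168 mm)² = 22170 mm^2
Rod-side annular area A_ann = π/4 × (168² − 104²) = 13670 mm^2
t_ext = A_cap·L/Q = 0.6143 s
t_ret = A_ann·L/Q = 0.3789 s
t_cycle = t_ext + t_ret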